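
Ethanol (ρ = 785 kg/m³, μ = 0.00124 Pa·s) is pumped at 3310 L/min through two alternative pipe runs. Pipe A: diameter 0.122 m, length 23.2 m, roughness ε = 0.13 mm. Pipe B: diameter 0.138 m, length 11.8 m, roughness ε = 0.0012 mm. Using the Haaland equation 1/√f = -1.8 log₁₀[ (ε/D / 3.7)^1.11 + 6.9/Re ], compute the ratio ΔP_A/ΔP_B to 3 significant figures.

ΔP_A/ΔP_B ≈ 5.29

Pipe A: V = Q/A = 0.05517/0.01169 = 4.719 m/s; Re = 3.645e+05; ε/D = 0.00107; Haaland → f = 0.02066; ΔP_A = f(L/D)(ρV²/2) = 3.434e+04 Pa.
Pipe B: V = Q/A = 0.05517/0.01496 = 3.688 m/s; Re = 3.222e+05; ε/D = 8.7e-06; Haaland → f = 0.01423; ΔP_B = f(L/D)(ρV²/2) = 6495 Pa.
ΔP_A/ΔP_B = 3.434e+04/6495 = 5.29.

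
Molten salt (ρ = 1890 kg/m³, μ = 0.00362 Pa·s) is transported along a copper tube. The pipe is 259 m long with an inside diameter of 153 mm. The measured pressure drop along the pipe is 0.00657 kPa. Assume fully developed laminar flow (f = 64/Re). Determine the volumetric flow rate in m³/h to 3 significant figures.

For laminar flow, f = 64/Re with Re = ρVD/μ, so Darcy-Weisbach reduces to ΔP = 32μLV/D². Solving for V: V = ΔP·D²/(32μL) = 6.57·(0.153)²/(32·0.00362·259) = 0.005126 m/s.
Check: Re = ρVD/μ = 1890·0.005126·0.153/0.00362 = 409.5 < 2300, so the laminar assumption holds.
Q = V·A = 0.005126·(π/4·0.153²) = 9.425e-05 m³/s = 0.339 m³/h.

Q ≈ 0.339 m³/h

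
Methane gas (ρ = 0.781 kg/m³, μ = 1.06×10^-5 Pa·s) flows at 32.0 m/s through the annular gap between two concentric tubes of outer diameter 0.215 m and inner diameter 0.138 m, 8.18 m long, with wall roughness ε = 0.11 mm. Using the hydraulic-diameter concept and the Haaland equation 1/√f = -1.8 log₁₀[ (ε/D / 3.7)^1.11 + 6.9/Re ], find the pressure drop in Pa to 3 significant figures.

ΔP ≈ 959 Pa

Hydraulic diameter D_h = 4A/P = D_o - D_i = 0.215 - 0.138 = 0.077 m.
Re = ρVD_h/μ = 0.781·32·0.077/1.06e-05 = 1.815e+05.
ε/D_h = 0.00011/0.077 = 0.00143; Haaland gives 1/√f = -1.8 log₁₀[0.000163+3.8e-05] = 6.656, so f = 0.02257.
ΔP = f(L/D_h)(ρV²/2) = 0.02257·8.18/0.077·399.9 = 959 Pa.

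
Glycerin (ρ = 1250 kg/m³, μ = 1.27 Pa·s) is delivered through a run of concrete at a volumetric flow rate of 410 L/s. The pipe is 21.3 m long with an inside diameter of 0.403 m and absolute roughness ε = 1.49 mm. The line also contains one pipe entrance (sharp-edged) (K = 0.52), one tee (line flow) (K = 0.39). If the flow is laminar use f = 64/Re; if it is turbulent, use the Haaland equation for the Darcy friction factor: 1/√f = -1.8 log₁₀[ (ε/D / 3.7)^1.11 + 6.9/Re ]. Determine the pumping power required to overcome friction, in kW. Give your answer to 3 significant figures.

P ≈ 9.43 kW

Q = 410 L/s = 410/1000 = 0.41 m³/s.
Cross-sectional area A = πD²/4 = π(0.403)²/4 = 0.1276 m²; mean velocity V = Q/A = 0.41/0.1276 = 3.214 m/s.
Reynolds number Re = ρVD/μ = 1250 · 3.214 · 0.403 / 1.27 = 1275.
Re < 2300 → laminar flow, so f = 64/Re = 64/1275 = 0.0502 (the turbulent correlation is not needed).
Total minor-loss coefficient ΣK = 1·0.52 + 1·0.39 = 0.91.
ΔP = [f·L/D + ΣK]·(ρV²/2) = [0.0502·21.3/0.403 + 0.91]·(1250·3.214²/2) = [2.653 + 0.91]·6457 = 2.301e+04 Pa.
Pumping power P = QΔP = 0.41·2.301e+04 = 9433 W = 9.43 kW.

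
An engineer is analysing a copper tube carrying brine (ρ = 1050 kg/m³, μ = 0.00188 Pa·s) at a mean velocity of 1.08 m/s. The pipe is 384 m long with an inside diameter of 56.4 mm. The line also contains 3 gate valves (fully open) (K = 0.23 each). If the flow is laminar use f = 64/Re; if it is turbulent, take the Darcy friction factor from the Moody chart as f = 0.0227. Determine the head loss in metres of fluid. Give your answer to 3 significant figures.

Reynolds number Re = ρVD/μ = 1050 · 1.08 · 0.0564 / 0.00188 = 3.402e+04.
Re > 4000 → turbulent; use the Moody-chart value f = 0.0227.
Total minor-loss coefficient ΣK = 3·0.23 = 0.69.
ΔP = [f·L/D + ΣK]·(ρV²/2) = [0.0227·384/0.0564 + 0.69]·(1050·1.08²/2) = [154.6 + 0.69]·612.4 = 9.506e+04 Pa.
Head loss h_f = ΔP/(ρg) = 9.506e+04/(1050·9.81) = 9.23 m.

h_f ≈ 9.23 m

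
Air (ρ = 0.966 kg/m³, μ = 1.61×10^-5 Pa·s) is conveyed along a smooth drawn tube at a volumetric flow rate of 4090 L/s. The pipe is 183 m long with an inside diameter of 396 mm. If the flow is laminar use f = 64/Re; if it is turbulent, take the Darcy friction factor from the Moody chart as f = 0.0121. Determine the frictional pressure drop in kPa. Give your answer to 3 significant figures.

ΔP ≈ 2.98 kPa

Q = 4090 L/s = 4090/1000 = 4.09 m³/s.
Cross-sectional area A = πD²/4 = π(0.396)²/4 = 0.1232 m²; mean velocity V = Q/A = 4.09/0.1232 = 33.21 m/s.
Reynolds number Re = ρVD/μ = 0.966 · 33.21 · 0.396 / 1.61e-05 = 7.89e+05.
Re > 4000 → turbulent; use the Moody-chart value f = 0.0121.
Darcy-Weisbach: ΔP = f(L/D)(ρV²/2) = 0.0121·(183/0.396)·(0.966·33.21²/2) = 0.0121·462.1·532.6 = 2978 Pa.
ΔP = 2978 Pa = 2.98 kPa.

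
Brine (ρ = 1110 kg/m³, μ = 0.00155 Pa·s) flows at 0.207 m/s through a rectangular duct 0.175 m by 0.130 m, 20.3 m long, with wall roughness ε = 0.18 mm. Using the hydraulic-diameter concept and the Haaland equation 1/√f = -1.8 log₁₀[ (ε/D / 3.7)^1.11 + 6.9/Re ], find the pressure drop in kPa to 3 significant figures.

ΔP ≈ 0.0890 kPa

Hydraulic diameter D_h = 4A/P = 4·(0.175·0.13)/(2·(0.175+0.13)) = 0.091/0.61 = 0.1492 m.
Re = ρVD_h/μ = 1110·0.207·0.1492/0.00155 = 2.211e+04.
ε/D_h = 0.00018/0.1492 = 0.00121; Haaland gives 1/√f = -1.8 log₁₀[0.000135+0.000312] = 6.03, so f = 0.0275.
ΔP = f(L/D_h)(ρV²/2) = 0.0275·20.3/0.1492·23.78 = 89.01 Pa.
ΔP = 0.0890 kPa.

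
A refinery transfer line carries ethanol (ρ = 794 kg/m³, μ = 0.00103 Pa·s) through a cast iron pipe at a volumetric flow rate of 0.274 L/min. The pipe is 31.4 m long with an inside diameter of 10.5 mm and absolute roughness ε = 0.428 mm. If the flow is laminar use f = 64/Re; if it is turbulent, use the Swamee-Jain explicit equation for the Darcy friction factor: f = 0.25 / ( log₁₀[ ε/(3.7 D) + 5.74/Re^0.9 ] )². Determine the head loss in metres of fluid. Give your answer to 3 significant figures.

h_f ≈ 0.0636 m

Q = 0.274 L/min = 0.274/60000 = 4.567e-06 m³/s.
Cross-sectional area A = πD²/4 = π(0.0105)²/4 = 8.659e-05 m²; mean velocity V = Q/A = 4.567e-06/8.659e-05 = 0.05274 m/s.
Reynolds number Re = ρVD/μ = 794 · 0.05274 · 0.0105 / 0.00103 = 426.9.
Re < 2300 → laminar flow, so f = 64/Re = 64/426.9 = 0.1499 (the turbulent correlation is not needed).
Darcy-Weisbach: ΔP = f(L/D)(ρV²/2) = 0.1499·(31.4/0.0105)·(794·0.05274²/2) = 0.1499·2990·1.104 = 495.1 Pa.
Head loss h_f = ΔP/(ρg) = 495.1/(794·9.81) = 0.0636 m.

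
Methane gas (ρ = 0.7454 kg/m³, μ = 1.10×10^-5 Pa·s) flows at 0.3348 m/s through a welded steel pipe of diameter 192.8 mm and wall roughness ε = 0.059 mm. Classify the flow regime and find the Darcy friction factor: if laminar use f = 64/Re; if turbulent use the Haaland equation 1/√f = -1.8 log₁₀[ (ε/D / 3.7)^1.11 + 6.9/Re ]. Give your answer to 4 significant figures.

f ≈ 0.03954

Re = ρVD/μ = 0.7454·0.3348·0.1928/1.1e-05 = 4374.
Re > 4000 → turbulent. ε/D = 5.9e-05/0.1928 = 0.000306; Haaland: 1/√f = -1.8 log₁₀[2.94e-05 + 0.00158] = 5.029, so f = 0.03954.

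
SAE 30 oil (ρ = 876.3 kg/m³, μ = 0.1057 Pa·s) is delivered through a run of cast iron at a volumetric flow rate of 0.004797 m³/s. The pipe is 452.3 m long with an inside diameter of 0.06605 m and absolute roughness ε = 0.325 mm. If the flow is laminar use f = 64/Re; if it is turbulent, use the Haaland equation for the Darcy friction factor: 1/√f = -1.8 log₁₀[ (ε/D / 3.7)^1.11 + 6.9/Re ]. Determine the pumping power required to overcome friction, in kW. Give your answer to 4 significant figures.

P ≈ 2.355 kW

Cross-sectional area A = πD²/4 = π(0.06605)²/4 = 0.003426 m²; mean velocity V = Q/A = 0.004797/0.003426 = 1.4 m/s.
Reynolds number Re = ρVD/μ = 876.3 · 1.4 · 0.06605 / 0.106 = 766.6.
Re < 2300 → laminar flow, so f = 64/Re = 64/766.6 = 0.08348 (the turbulent correlation is not needed).
Darcy-Weisbach: ΔP = f(L/D)(ρV²/2) = 0.08348·(452.3/0.06605)·(876.3·1.4²/2) = 0.08348·6848·858.8 = 4.91e+05 Pa.
Pumping power P = QΔP = 0.004797·4.91e+05 = 2355.1 W = 2.355 kW.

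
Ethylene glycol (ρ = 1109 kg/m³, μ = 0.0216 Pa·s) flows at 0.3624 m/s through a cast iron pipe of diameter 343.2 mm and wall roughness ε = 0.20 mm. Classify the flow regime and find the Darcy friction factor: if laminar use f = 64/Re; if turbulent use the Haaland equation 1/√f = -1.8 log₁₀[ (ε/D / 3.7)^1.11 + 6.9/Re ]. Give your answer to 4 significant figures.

Re = ρVD/μ = 1109·0.3624·0.3432/0.0216 = 6386.
Re > 4000 → turbulent. ε/D = 0.0002/0.3432 = 0.000583; Haaland: 1/√f = -1.8 log₁₀[6.01e-05 + 0.00108] = 5.297, so f = 0.03564.

f ≈ 0.03564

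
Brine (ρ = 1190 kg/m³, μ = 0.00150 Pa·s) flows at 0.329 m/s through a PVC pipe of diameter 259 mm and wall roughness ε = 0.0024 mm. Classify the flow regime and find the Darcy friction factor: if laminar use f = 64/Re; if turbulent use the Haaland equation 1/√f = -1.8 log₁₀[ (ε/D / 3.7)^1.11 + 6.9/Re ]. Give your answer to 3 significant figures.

Re = ρVD/μ = 1190·0.329·0.259/0.0015 = 6.76e+04.
Re > 4000 → turbulent. ε/D = 2.4e-06/0.259 = 9.27e-06; Haaland: 1/√f = -1.8 log₁₀[6.06e-07 + 0.000102] = 7.179, so f = 0.0194.

f ≈ 0.0194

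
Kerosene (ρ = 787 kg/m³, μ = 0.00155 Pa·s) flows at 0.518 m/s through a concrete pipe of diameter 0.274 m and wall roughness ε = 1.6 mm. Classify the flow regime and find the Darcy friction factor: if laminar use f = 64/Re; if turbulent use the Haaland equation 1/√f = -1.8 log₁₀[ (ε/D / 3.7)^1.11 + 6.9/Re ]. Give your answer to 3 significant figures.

Re = ρVD/μ = 787·0.518·0.274/0.00155 = 7.206e+04.
Re > 4000 → turbulent. ε/D = 0.0016/0.274 = 0.00584; Haaland: 1/√f = -1.8 log₁₀[0.000776 + 9.57e-05] = 5.507, so f = 0.03297.

f ≈ 0.0330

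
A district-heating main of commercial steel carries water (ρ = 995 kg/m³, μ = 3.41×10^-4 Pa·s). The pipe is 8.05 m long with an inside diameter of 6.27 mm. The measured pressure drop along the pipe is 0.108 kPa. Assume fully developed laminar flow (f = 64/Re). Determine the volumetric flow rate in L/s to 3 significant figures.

For laminar flow, f = 64/Re with Re = ρVD/μ, so Darcy-Weisbach reduces to ΔP = 32μLV/D². Solving for V: V = ΔP·D²/(32μL) = 108·(0.00627)²/(32·0.000341·8.05) = 0.04833 m/s.
Check: Re = ρVD/μ = 995·0.04833·0.00627/0.000341 = 884.3 < 2300, so the laminar assumption holds.
Q = V·A = 0.04833·(π/4·0.00627²) = 1.492e-06 m³/s = 0.00149 L/s.

Q ≈ 0.00149 L/s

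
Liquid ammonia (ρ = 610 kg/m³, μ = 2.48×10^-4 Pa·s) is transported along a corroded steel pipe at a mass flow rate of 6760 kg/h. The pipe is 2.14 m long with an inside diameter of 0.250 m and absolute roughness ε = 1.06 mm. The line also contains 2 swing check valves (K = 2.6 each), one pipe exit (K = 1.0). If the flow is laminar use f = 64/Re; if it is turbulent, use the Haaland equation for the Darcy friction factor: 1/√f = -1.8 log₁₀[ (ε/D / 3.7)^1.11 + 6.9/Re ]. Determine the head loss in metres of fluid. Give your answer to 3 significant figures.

h_f ≈ 0.00130 m

ṁ = 6760 kg/h = 6760/3600 = 1.878 kg/s.
A = πD²/4 = π(0.25)²/4 = 0.04909 m²; mean velocity V = ṁ/(ρA) = 1.878/(610 · 0.04909) = 0.06271 m/s.
Reynolds number Re = ρVD/μ = 610 · 0.06271 · 0.25 / 0.000248 = 3.856e+04.
Re > 4000 → turbulent. Relative roughness ε/D = 0.00106/0.25 = 0.00424. Haaland: 1/√f = -1.8 log₁₀[(0.00424/3.7)^1.11 + 6.9/3.856e+04] = -1.8 log₁₀[0.000544 + 0.000179] = 5.654, so f = 0.03129.
Total minor-loss coefficient ΣK = 2·2.6 + 1·1 = 6.2.
ΔP = [f·L/D + ΣK]·(ρV²/2) = [0.03129·2.14/0.25 + 6.2]·(610·0.06271²/2) = [0.2678 + 6.2]·1.199 = 7.758 Pa.
Head loss h_f = ΔP/(ρg) = 7.758/(610·9.81) = 0.00130 m.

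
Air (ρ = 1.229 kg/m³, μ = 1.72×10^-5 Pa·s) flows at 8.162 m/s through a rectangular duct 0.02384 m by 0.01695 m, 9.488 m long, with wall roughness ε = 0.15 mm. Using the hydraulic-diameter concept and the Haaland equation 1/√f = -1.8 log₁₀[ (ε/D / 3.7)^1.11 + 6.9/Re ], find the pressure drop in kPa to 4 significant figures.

ΔP ≈ 0.7789 kPa

Hydraulic diameter D_h = 4A/P = 4·(0.02384·0.01695)/(2·(0.02384+0.01695)) = 0.001616/0.08158 = 0.01981 m.
Re = ρVD_h/μ = 1.229·8.162·0.01981/1.72e-05 = 1.156e+04.
ε/D_h = 0.00015/0.01981 = 0.00757; Haaland gives 1/√f = -1.8 log₁₀[0.00104+0.000597] = 5.017, so f = 0.03973.
ΔP = f(L/D_h)(ρV²/2) = 0.03973·9.488/0.01981·40.94 = 778.9 Pa.
ΔP = 0.7789 kPa.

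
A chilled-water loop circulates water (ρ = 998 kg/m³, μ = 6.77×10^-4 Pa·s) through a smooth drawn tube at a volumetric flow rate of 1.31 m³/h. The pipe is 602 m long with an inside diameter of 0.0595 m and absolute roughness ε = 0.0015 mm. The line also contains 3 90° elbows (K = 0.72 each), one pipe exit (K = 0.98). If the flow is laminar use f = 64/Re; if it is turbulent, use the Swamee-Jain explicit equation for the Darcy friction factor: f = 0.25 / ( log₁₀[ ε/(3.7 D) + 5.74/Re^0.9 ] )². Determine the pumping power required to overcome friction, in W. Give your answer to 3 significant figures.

P ≈ 0.950 W

Q = 1.31 m³/h = 1.31/3600 = 0.0003639 m³/s.
Cross-sectional area A = πD²/4 = π(0.0595)²/4 = 0.002781 m²; mean velocity V = Q/A = 0.0003639/0.002781 = 0.1309 m/s.
Reynolds number Re = ρVD/μ = 998 · 0.1309 · 0.0595 / 0.000677 = 1.148e+04.
Re > 4000 → turbulent. Relative roughness ε/D = 1.5e-06/0.0595 = 2.52e-05. Swamee-Jain: f = 0.25/(log₁₀[2.52e-05/3.7 + 5.74/1.148e+04^0.9])² = 0.25/(log₁₀[6.81e-06 + 0.00127])² = 0.25/(-2.893)² = 0.02988.
Total minor-loss coefficient ΣK = 3·0.72 + 1·0.98 = 3.14.
ΔP = [f·L/D + ΣK]·(ρV²/2) = [0.02988·602/0.0595 + 3.14]·(998·0.1309²/2) = [302.3 + 3.14]·8.547 = 2610 Pa.
Pumping power P = QΔP = 0.0003639·2610 = 0.9499 W = 0.950 W.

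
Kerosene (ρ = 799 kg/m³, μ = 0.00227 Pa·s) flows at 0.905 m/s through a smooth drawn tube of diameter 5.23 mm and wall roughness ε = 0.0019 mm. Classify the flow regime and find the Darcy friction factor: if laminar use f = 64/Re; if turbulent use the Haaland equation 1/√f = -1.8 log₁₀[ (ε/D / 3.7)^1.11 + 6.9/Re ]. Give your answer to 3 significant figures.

f ≈ 0.0384

Re = ρVD/μ = 799·0.905·0.00523/0.00227 = 1666.
Re < 2300 → laminar, so f = 64/Re = 0.03842 (roughness is irrelevant in laminar flow).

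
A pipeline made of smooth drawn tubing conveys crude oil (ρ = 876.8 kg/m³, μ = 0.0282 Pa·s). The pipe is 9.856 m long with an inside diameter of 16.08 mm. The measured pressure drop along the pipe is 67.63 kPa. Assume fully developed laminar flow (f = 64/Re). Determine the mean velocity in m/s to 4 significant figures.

For laminar flow, f = 64/Re with Re = ρVD/μ, so Darcy-Weisbach reduces to ΔP = 32μLV/D². Solving for V: V = ΔP·D²/(32μL) = 6.763e+04·(0.01608)²/(32·0.0282·9.856) = 1.966 m/s.
Check: Re = ρVD/μ = 876.8·1.966·0.01608/0.0282 = 983 < 2300, so the laminar assumption holds.

V ≈ 1.966 m/s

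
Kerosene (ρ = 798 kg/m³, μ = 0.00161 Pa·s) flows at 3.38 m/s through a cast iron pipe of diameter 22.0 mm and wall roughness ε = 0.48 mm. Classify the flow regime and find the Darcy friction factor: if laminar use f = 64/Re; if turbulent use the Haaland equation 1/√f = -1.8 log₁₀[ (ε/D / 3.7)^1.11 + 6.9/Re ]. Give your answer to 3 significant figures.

f ≈ 0.0514

Re = ρVD/μ = 798·3.38·0.022/0.00161 = 3.686e+04.
Re > 4000 → turbulent. ε/D = 0.00048/0.022 = 0.0218; Haaland: 1/√f = -1.8 log₁₀[0.00335 + 0.000187] = 4.412, so f = 0.05138.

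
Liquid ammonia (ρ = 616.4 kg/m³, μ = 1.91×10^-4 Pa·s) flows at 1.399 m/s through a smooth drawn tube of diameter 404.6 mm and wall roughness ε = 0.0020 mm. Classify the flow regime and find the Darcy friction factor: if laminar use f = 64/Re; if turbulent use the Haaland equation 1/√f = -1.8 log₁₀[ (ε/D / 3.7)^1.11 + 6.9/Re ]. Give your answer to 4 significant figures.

Re = ρVD/μ = 616.4·1.399·0.4046/0.000191 = 1.827e+06.
Re > 4000 → turbulent. ε/D = 2e-06/0.4046 = 4.94e-06; Haaland: 1/√f = -1.8 log₁₀[3.02e-07 + 3.78e-06] = 9.701, so f = 0.01063.

f ≈ 0.01063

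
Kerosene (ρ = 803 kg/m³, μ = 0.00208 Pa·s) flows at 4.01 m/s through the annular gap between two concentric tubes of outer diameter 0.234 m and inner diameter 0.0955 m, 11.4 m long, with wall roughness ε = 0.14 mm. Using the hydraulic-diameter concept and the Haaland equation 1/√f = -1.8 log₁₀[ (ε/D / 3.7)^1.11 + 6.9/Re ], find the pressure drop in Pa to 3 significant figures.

Hydraulic diameter D_h = 4A/P = D_o - D_i = 0.234 - 0.0955 = 0.1385 m.
Re = ρVD_h/μ = 803·4.01·0.1385/0.00208 = 2.144e+05.
ε/D_h = 0.00014/0.1385 = 0.00101; Haaland gives 1/√f = -1.8 log₁₀[0.000111+3.22e-05] = 6.921, so f = 0.02088.
ΔP = f(L/D_h)(ρV²/2) = 0.02088·11.4/0.1385·6456 = 1.11e+04 Pa.

ΔP ≈ 11100 Pa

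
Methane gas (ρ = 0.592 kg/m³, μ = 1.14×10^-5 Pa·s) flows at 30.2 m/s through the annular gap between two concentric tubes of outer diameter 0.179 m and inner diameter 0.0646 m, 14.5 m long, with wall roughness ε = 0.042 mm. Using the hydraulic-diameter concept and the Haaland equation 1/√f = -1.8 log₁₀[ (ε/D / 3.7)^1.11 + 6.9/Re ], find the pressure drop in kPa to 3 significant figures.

ΔP ≈ 0.620 kPa

Hydraulic diameter D_h = 4A/P = D_o - D_i = 0.179 - 0.0646 = 0.1144 m.
Re = ρVD_h/μ = 0.592·30.2·0.1144/1.14e-05 = 1.794e+05.
ε/D_h = 4.2e-05/0.1144 = 0.000367; Haaland gives 1/√f = -1.8 log₁₀[3.6e-05+3.85e-05] = 7.431, so f = 0.01811.
ΔP = f(L/D_h)(ρV²/2) = 0.01811·14.5/0.1144·270 = 619.7 Pa.
ΔP = 0.620 kPa.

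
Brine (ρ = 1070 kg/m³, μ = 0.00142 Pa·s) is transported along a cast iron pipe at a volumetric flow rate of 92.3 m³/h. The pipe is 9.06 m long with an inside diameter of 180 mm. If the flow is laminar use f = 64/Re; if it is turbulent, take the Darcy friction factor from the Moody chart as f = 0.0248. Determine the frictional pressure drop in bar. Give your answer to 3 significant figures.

Q = 92.3 m³/h = 92.3/3600 = 0.02564 m³/s.
Cross-sectional area A = πD²/4 = π(0.18)²/4 = 0.02545 m²; mean velocity V = Q/A = 0.02564/0.02545 = 1.008 m/s.
Reynolds number Re = ρVD/μ = 1070 · 1.008 · 0.18 / 0.00142 = 1.367e+05.
Re > 4000 → turbulent; use the Moody-chart value f = 0.0248.
Darcy-Weisbach: ΔP = f(L/D)(ρV²/2) = 0.0248·(9.06/0.18)·(1070·1.008²/2) = 0.0248·50.33·543.1 = 677.9 Pa.
ΔP = 677.9 Pa = 0.00678 bar.

ΔP ≈ 0.00678 bar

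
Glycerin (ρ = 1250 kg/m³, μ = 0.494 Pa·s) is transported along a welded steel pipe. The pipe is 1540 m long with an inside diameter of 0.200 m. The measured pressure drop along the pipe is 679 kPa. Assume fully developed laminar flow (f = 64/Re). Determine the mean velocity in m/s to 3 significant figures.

V ≈ 1.12 m/s

For laminar flow, f = 64/Re with Re = ρVD/μ, so Darcy-Weisbach reduces to ΔP = 32μLV/D². Solving for V: V = ΔP·D²/(32μL) = 6.79e+05·(0.2)²/(32·0.494·1540) = 1.116 m/s.
Check: Re = ρVD/μ = 1250·1.116·0.2/0.494 = 564.6 < 2300, so the laminar assumption holds.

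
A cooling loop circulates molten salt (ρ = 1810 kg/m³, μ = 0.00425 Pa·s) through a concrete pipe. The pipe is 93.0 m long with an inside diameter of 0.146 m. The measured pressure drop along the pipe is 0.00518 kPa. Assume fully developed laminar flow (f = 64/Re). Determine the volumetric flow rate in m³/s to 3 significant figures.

Q ≈ 1.46×10^-4 m³/s

For laminar flow, f = 64/Re with Re = ρVD/μ, so Darcy-Weisbach reduces to ΔP = 32μLV/D². Solving for V: V = ΔP·D²/(32μL) = 5.18·(0.146)²/(32·0.00425·93) = 0.00873 m/s.
Check: Re = ρVD/μ = 1810·0.00873·0.146/0.00425 = 542.8 < 2300, so the laminar assumption holds.
Q = V·A = 0.00873·(π/4·0.146²) = 0.0001462 m³/s = 1.46×10^-4 m³/s.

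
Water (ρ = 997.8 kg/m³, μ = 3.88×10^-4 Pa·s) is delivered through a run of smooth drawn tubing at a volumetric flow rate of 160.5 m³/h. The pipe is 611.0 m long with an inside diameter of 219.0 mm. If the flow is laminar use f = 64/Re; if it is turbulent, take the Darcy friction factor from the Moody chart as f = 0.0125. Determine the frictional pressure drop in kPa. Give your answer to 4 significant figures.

ΔP ≈ 24.37 kPa

Q = 160.5 m³/h = 160.5/3600 = 0.04458 m³/s.
Cross-sectional area A = πD²/4 = π(0.219)²/4 = 0.03767 m²; mean velocity V = Q/A = 0.04458/0.03767 = 1.184 m/s.
Reynolds number Re = ρVD/μ = 997.8 · 1.184 · 0.219 / 0.000388 = 6.666e+05.
Re > 4000 → turbulent; use the Moody-chart value f = 0.0125.
Darcy-Weisbach: ΔP = f(L/D)(ρV²/2) = 0.0125·(611/0.219)·(997.8·1.184²/2) = 0.0125·2790·698.9 = 2.437e+04 Pa.
ΔP = 2.437e+04 Pa = 24.37 kPa.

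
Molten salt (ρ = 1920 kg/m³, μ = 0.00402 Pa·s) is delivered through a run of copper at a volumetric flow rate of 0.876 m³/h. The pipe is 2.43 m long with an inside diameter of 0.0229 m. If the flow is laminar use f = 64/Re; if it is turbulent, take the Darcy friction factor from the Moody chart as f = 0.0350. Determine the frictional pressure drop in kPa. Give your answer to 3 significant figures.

Q = 0.876 m³/h = 0.876/3600 = 0.0002433 m³/s.
Cross-sectional area A = πD²/4 = π(0.0229)²/4 = 0.0004119 m²; mean velocity V = Q/A = 0.0002433/0.0004119 = 0.5908 m/s.
Reynolds number Re = ρVD/μ = 1920 · 0.5908 · 0.0229 / 0.00402 = 6462.
Re > 4000 → turbulent; use the Moody-chart value f = 0.0350.
Darcy-Weisbach: ΔP = f(L/D)(ρV²/2) = 0.035·(2.43/0.0229)·(1920·0.5908²/2) = 0.035·106.1·335.1 = 1244 Pa.
ΔP = 1244 Pa = 1.24 kPa.

ΔP ≈ 1.24 kPa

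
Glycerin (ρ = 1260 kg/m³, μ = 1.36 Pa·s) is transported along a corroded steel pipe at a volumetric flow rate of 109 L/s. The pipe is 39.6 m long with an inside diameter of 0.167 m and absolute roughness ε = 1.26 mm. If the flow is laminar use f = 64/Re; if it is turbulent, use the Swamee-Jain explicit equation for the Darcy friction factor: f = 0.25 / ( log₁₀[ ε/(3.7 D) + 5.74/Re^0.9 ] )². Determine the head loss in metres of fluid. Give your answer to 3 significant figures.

Q = 109 L/s = 109/1000 = 0.109 m³/s.
Cross-sectional area A = πD²/4 = π(0.167)²/4 = 0.0219 m²; mean velocity V = Q/A = 0.109/0.0219 = 4.976 m/s.
Reynolds number Re = ρVD/μ = 1260 · 4.976 · 0.167 / 1.36 = 769.9.
Re < 2300 → laminar flow, so f = 64/Re = 64/769.9 = 0.08312 (the turbulent correlation is not needed).
Darcy-Weisbach: ΔP = f(L/D)(ρV²/2) = 0.08312·(39.6/0.167)·(1260·4.976²/2) = 0.08312·237.1·1.56e+04 = 3.075e+05 Pa.
Head loss h_f = ΔP/(ρg) = 3.075e+05/(1260·9.81) = 24.9 m.

h_f ≈ 24.9 m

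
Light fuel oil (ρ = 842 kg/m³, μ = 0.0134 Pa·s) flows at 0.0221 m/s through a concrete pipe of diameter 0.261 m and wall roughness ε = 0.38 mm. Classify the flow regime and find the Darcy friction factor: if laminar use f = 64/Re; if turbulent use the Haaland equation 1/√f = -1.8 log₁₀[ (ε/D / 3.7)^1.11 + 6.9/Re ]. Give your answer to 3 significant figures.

f ≈ 0.177

Re = ρVD/μ = 842·0.0221·0.261/0.0134 = 362.4.
Re < 2300 → laminar, so f = 64/Re = 0.1766 (roughness is irrelevant in laminar flow).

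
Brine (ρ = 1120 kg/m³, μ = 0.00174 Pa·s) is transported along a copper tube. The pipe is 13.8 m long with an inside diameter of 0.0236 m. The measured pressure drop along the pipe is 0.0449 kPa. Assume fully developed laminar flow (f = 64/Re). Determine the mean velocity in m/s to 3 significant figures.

For laminar flow, f = 64/Re with Re = ρVD/μ, so Darcy-Weisbach reduces to ΔP = 32μLV/D². Solving for V: V = ΔP·D²/(32μL) = 44.9·(0.0236)²/(32·0.00174·13.8) = 0.03255 m/s.
Check: Re = ρVD/μ = 1120·0.03255·0.0236/0.00174 = 494.4 < 2300, so the laminar assumption holds.

V ≈ 0.0325 m/s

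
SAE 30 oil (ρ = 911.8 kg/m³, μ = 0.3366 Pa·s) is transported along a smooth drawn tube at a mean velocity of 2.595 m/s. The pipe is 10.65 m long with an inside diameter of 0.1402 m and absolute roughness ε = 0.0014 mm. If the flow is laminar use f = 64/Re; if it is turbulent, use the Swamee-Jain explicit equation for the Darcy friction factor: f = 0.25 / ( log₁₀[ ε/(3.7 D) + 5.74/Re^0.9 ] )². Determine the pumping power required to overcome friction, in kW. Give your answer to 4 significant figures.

Reynolds number Re = ρVD/μ = 911.8 · 2.595 · 0.1402 / 0.337 = 985.5.
Re < 2300 → laminar flow, so f = 64/Re = 64/985.5 = 0.06494 (the turbulent correlation is not needed).
Darcy-Weisbach: ΔP = f(L/D)(ρV²/2) = 0.06494·(10.65/0.1402)·(911.8·2.595²/2) = 0.06494·75.96·3070 = 1.514e+04 Pa.
Q = V·A = 2.595·0.01544 = 0.04006 m³/s.
Pumping power P = QΔP = 0.04006·1.514e+04 = 606.71 W = 0.6067 kW.

P ≈ 0.6067 kW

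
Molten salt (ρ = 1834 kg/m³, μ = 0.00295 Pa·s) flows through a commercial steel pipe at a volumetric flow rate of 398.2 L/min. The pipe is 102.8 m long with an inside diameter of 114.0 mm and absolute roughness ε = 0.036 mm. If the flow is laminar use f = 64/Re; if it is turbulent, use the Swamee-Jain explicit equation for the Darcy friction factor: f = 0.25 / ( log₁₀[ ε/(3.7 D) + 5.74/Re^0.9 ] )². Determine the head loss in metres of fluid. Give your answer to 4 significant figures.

Q = 398.2 L/min = 398.2/60000 = 0.006637 m³/s.
Cross-sectional area A = πD²/4 = π(0.114)²/4 = 0.01021 m²; mean velocity V = Q/A = 0.006637/0.01021 = 0.6502 m/s.
Reynolds number Re = ρVD/μ = 1834 · 0.6502 · 0.114 / 0.00295 = 4.608e+04.
Re > 4000 → turbulent. Relative roughness ε/D = 3.6e-05/0.114 = 0.000316. Swamee-Jain: f = 0.25/(log₁₀[0.000316/3.7 + 5.74/4.608e+04^0.9])² = 0.25/(log₁₀[8.53e-05 + 0.000365])² = 0.25/(-3.347)² = 0.02232.
Darcy-Weisbach: ΔP = f(L/D)(ρV²/2) = 0.02232·(102.8/0.114)·(1834·0.6502²/2) = 0.02232·901.8·387.7 = 7802 Pa.
Head loss h_f = ΔP/(ρg) = 7802/(1834·9.81) = 0.4337 m.

h_f ≈ 0.4337 m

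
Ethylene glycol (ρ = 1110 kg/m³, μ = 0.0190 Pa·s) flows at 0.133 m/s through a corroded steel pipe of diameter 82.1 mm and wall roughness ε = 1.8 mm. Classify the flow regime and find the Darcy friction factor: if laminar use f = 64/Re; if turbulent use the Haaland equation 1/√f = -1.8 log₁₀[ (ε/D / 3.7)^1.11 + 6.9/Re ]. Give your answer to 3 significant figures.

Re = ρVD/μ = 1110·0.133·0.0821/0.019 = 637.9.
Re < 2300 → laminar, so f = 64/Re = 0.1003 (roughness is irrelevant in laminar flow).

f ≈ 0.100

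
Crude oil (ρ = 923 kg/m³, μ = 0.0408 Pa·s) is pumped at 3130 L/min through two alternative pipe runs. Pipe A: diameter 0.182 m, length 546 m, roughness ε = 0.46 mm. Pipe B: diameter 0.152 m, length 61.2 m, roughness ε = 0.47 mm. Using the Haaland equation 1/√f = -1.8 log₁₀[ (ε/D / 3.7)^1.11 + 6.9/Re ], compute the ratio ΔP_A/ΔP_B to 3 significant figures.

ΔP_A/ΔP_B ≈ 3.68

Pipe A: V = Q/A = 0.05217/0.02602 = 2.005 m/s; Re = 8256; ε/D = 0.00253; Haaland → f = 0.03565; ΔP_A = f(L/D)(ρV²/2) = 1.985e+05 Pa.
Pipe B: V = Q/A = 0.05217/0.01815 = 2.875 m/s; Re = 9886; ε/D = 0.00309; Haaland → f = 0.03508; ΔP_B = f(L/D)(ρV²/2) = 5.388e+04 Pa.
ΔP_A/ΔP_B = 1.985e+05/5.388e+04 = 3.68.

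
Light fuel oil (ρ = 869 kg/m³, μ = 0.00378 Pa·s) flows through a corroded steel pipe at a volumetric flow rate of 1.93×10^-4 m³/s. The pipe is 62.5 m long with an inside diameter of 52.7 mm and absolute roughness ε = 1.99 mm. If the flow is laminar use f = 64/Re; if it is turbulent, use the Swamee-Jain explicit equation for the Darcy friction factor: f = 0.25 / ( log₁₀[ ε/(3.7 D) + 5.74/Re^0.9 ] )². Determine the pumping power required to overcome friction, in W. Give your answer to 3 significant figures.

P ≈ 0.0465 W

Cross-sectional area A = πD²/4 = π(0.0527)²/4 = 0.002181 m²; mean velocity V = Q/A = 0.000193/0.002181 = 0.08848 m/s.
Reynolds number Re = ρVD/μ = 869 · 0.08848 · 0.0527 / 0.00378 = 1072.
Re < 2300 → laminar flow, so f = 64/Re = 64/1072 = 0.0597 (the turbulent correlation is not needed).
Darcy-Weisbach: ΔP = f(L/D)(ρV²/2) = 0.0597·(62.5/0.0527)·(869·0.08848²/2) = 0.0597·1186·3.402 = 240.9 Pa.
Pumping power P = QΔP = 0.000193·240.9 = 0.04648 W = 0.0465 W.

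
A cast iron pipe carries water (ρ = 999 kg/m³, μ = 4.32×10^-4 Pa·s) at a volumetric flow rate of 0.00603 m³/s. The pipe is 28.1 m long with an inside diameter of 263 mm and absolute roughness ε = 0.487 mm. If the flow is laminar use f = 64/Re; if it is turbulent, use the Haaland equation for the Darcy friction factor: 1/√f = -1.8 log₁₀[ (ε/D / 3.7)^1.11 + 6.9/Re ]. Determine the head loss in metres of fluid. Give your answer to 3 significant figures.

Cross-sectional area A = πD²/4 = π(0.263)²/4 = 0.05433 m²; mean velocity V = Q/A = 0.00603/0.05433 = 0.111 m/s.
Reynolds number Re = ρVD/μ = 999 · 0.111 · 0.263 / 0.000432 = 6.751e+04.
Re > 4000 → turbulent. Relative roughness ε/D = 0.000487/0.263 = 0.00185. Haaland: 1/√f = -1.8 log₁₀[(0.00185/3.7)^1.11 + 6.9/6.751e+04] = -1.8 log₁₀[0.000217 + 0.000102] = 6.293, so f = 0.02525.
Darcy-Weisbach: ΔP = f(L/D)(ρV²/2) = 0.02525·(28.1/0.263)·(999·0.111²/2) = 0.02525·106.8·6.154 = 16.6 Pa.
Head loss h_f = ΔP/(ρg) = 16.6/(999·9.81) = 0.00169 m.

h_f ≈ 0.00169 m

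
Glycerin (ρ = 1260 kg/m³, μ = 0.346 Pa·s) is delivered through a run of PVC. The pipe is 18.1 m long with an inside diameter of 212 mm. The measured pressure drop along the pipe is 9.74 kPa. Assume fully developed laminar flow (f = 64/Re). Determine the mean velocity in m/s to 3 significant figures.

For laminar flow, f = 64/Re with Re = ρVD/μ, so Darcy-Weisbach reduces to ΔP = 32μLV/D². Solving for V: V = ΔP·D²/(32μL) = 9740·(0.212)²/(32·0.346·18.1) = 2.184 m/s.
Check: Re = ρVD/μ = 1260·2.184·0.212/0.346 = 1686 < 2300, so the laminar assumption holds.

V ≈ 2.18 m/s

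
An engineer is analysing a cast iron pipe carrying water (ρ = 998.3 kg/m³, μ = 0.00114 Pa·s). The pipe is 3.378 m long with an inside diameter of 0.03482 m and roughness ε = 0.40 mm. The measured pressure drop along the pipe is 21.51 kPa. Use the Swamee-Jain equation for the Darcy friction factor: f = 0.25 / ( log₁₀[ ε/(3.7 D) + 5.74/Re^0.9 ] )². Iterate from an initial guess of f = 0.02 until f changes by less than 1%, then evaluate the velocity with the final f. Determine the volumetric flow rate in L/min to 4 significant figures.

Rearranging Darcy-Weisbach: V = √(2·ΔP·D/(f·L·ρ)). With ε/D = 0.0004/0.03482 = 0.0115, iterate starting from f = 0.02:
  f = 0.02 → V = √(2·2.151e+04·0.03482/(0.02·3.378·998.3)) = 4.713 m/s; Re = ρVD/μ = 1.437e+05; f → 0.04032
  f = 0.04032 → V = 3.319 m/s; Re = 1.012e+05; f → 0.04053
Converged (Δf/f < 1%). With the final f = 0.04053: V = √(2·2.151e+04·0.03482/(0.04053·3.378·998.3)) = 3.31 m/s.
Q = V·A = 3.31·(π/4·0.03482²) = 0.003152 m³/s = 189.1 L/min.

Q ≈ 189.1 L/min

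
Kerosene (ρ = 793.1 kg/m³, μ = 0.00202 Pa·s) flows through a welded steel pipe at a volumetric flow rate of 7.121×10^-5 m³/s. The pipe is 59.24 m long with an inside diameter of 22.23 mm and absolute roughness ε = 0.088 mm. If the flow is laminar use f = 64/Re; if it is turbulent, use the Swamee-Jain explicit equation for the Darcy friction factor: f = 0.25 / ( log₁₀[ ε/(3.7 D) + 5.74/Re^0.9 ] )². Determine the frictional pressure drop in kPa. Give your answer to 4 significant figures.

Cross-sectional area A = πD²/4 = π(0.02223)²/4 = 0.0003881 m²; mean velocity V = Q/A = 7.121e-05/0.0003881 = 0.1835 m/s.
Reynolds number Re = ρVD/μ = 793.1 · 0.1835 · 0.02223 / 0.00202 = 1601.
Re < 2300 → laminar flow, so f = 64/Re = 64/1601 = 0.03997 (the turbulent correlation is not needed).
Darcy-Weisbach: ΔP = f(L/D)(ρV²/2) = 0.03997·(59.24/0.02223)·(793.1·0.1835²/2) = 0.03997·2665·13.35 = 1422 Pa.
ΔP = 1422 Pa = 1.422 kPa.

ΔP ≈ 1.422 kPa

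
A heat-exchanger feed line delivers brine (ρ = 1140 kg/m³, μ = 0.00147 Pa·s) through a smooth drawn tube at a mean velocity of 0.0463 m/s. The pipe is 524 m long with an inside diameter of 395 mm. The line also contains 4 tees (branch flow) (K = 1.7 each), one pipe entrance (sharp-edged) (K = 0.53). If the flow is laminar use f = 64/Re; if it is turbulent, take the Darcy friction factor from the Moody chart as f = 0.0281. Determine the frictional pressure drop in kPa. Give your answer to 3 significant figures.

Reynolds number Re = ρVD/μ = 1140 · 0.0463 · 0.395 / 0.00147 = 1.418e+04.
Re > 4000 → turbulent; use the Moody-chart value f = 0.0281.
Total minor-loss coefficient ΣK = 4·1.7 + 1·0.53 = 7.33.
ΔP = [f·L/D + ΣK]·(ρV²/2) = [0.0281·524/0.395 + 7.33]·(1140·0.0463²/2) = [37.28 + 7.33]·1.222 = 54.51 Pa.
ΔP = 54.51 Pa = 0.0545 kPa.

ΔP ≈ 0.0545 kPa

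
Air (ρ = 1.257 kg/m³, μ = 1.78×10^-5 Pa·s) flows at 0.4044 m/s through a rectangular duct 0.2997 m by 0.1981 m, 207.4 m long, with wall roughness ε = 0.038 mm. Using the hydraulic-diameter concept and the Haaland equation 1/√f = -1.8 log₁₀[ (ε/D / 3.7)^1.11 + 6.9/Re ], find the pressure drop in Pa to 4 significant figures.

Hydraulic diameter D_h = 4A/P = 4·(0.2997·0.1981)/(2·(0.2997+0.1981)) = 0.2375/0.9956 = 0.2385 m.
Re = ρVD_h/μ = 1.257·0.4044·0.2385/1.78e-05 = 6812.
ε/D_h = 3.8e-05/0.2385 = 0.000159; Haaland gives 1/√f = -1.8 log₁₀[1.42e-05+0.00101] = 5.379, so f = 0.03456.
ΔP = f(L/D_h)(ρV²/2) = 0.03456·207.4/0.2385·0.1028 = 3.089 Pa.

ΔP ≈ 3.089 Pa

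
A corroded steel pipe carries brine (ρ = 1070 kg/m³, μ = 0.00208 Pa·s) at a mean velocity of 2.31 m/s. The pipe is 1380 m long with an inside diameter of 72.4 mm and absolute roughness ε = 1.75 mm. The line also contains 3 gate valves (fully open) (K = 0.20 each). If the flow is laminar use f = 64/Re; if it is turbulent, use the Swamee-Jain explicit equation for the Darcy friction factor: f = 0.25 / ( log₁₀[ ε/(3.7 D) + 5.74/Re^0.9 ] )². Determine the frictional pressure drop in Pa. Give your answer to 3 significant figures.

Reynolds number Re = ρVD/μ = 1070 · 2.31 · 0.0724 / 0.00208 = 8.603e+04.
Re > 4000 → turbulent. Relative roughness ε/D = 0.00175/0.0724 = 0.0242. Swamee-Jain: f = 0.25/(log₁₀[0.0242/3.7 + 5.74/8.603e+04^0.9])² = 0.25/(log₁₀[0.00653 + 0.000208])² = 0.25/(-2.171)² = 0.05303.
Total minor-loss coefficient ΣK = 3·0.2 = 0.6.
ΔP = [f·L/D + ΣK]·(ρV²/2) = [0.05303·1380/0.0724 + 0.6]·(1070·2.31²/2) = [1011 + 0.6]·2855 = 2.887e+06 Pa.

ΔP ≈ 2.89×10^6 Pa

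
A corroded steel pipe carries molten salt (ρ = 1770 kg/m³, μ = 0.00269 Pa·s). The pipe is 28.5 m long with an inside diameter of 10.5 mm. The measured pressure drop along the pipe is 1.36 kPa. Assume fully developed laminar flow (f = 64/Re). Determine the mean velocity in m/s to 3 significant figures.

V ≈ 0.0611 m/s

For laminar flow, f = 64/Re with Re = ρVD/μ, so Darcy-Weisbach reduces to ΔP = 32μLV/D². Solving for V: V = ΔP·D²/(32μL) = 1360·(0.0105)²/(32·0.00269·28.5) = 0.06112 m/s.
Check: Re = ρVD/μ = 1770·0.06112·0.0105/0.00269 = 422.3 < 2300, so the laminar assumption holds.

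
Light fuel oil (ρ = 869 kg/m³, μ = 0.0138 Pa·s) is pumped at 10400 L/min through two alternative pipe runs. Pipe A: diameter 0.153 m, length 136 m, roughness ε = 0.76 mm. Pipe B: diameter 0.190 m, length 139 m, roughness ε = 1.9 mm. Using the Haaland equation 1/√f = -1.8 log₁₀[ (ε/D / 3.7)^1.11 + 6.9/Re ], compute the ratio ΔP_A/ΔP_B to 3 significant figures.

ΔP_A/ΔP_B ≈ 2.34

Pipe A: V = Q/A = 0.1733/0.01839 = 9.428 m/s; Re = 9.083e+04; ε/D = 0.00497; Haaland → f = 0.03131; ΔP_A = f(L/D)(ρV²/2) = 1.075e+06 Pa.
Pipe B: V = Q/A = 0.1733/0.02835 = 6.113 m/s; Re = 7.314e+04; ε/D = 0.01; Haaland → f = 0.03874; ΔP_B = f(L/D)(ρV²/2) = 4.602e+05 Pa.
ΔP_A/ΔP_B = 1.075e+06/4.602e+05 = 2.34.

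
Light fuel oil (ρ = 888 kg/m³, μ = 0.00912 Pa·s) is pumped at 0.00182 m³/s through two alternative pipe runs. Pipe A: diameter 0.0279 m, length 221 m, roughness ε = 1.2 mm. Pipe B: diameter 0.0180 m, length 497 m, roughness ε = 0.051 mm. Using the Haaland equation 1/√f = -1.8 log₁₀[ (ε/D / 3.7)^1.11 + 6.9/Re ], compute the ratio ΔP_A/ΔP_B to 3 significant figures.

Pipe A: V = Q/A = 0.00182/0.0006114 = 2.977 m/s; Re = 8087; ε/D = 0.043; Haaland → f = 0.0701; ΔP_A = f(L/D)(ρV²/2) = 2.185e+06 Pa.
Pipe B: V = Q/A = 0.00182/0.0002545 = 7.152 m/s; Re = 1.254e+04; ε/D = 0.00283; Haaland → f = 0.03325; ΔP_B = f(L/D)(ρV²/2) = 2.085e+07 Pa.
ΔP_A/ΔP_B = 2.185e+06/2.085e+07 = 0.105.

ΔP_A/ΔP_B ≈ 0.105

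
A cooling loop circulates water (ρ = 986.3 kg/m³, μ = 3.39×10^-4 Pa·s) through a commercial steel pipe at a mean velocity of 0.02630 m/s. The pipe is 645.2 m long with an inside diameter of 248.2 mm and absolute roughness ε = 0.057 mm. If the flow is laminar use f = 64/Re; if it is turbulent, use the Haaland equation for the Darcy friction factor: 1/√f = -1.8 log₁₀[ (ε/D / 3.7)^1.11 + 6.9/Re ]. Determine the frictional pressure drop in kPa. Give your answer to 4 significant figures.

Reynolds number Re = ρVD/μ = 986.3 · 0.0263 · 0.2482 / 0.000339 = 1.899e+04.
Re > 4000 → turbulent. Relative roughness ε/D = 5.7e-05/0.2482 = 0.00023. Haaland: 1/√f = -1.8 log₁₀[(0.00023/3.7)^1.11 + 6.9/1.899e+04] = -1.8 log₁₀[2.14e-05 + 0.000363] = 6.147, so f = 0.02647.
Darcy-Weisbach: ΔP = f(L/D)(ρV²/2) = 0.02647·(645.2/0.2482)·(986.3·0.0263²/2) = 0.02647·2600·0.3411 = 23.47 Pa.
ΔP = 23.47 Pa = 0.02347 kPa.

ΔP ≈ 0.02347 kPa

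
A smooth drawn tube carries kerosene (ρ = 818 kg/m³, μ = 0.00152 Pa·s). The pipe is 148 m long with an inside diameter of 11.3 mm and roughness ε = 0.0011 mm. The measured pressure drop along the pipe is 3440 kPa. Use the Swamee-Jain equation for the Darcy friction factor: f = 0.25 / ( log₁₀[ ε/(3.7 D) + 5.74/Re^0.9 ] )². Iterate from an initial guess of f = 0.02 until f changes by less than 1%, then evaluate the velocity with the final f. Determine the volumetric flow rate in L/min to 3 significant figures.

Q ≈ 31.6 L/min

Rearranging Darcy-Weisbach: V = √(2·ΔP·D/(f·L·ρ)). With ε/D = 1.1e-06/0.0113 = 9.73e-05, iterate starting from f = 0.02:
  f = 0.02 → V = √(2·3.44e+06·0.0113/(0.02·148·818)) = 5.666 m/s; Re = ρVD/μ = 3.446e+04; f → 0.02294
  f = 0.02294 → V = 5.291 m/s; Re = 3.217e+04; f → 0.0233
  f = 0.0233 → V = 5.25 m/s; Re = 3.193e+04; f → 0.02334
Converged (Δf/f < 1%). With the final f = 0.02334: V = √(2·3.44e+06·0.0113/(0.02334·148·818)) = 5.245 m/s.
Q = V·A = 5.245·(π/4·0.0113²) = 0.0005261 m³/s = 31.6 L/min.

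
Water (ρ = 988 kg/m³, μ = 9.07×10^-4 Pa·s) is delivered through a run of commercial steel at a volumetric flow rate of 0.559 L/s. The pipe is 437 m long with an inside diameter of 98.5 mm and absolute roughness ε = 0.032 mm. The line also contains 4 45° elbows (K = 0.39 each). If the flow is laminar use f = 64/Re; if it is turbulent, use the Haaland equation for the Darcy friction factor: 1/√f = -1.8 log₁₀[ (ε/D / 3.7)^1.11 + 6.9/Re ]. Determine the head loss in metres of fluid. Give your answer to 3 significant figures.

Q = 0.559 L/s = 0.559/1000 = 0.000559 m³/s.
Cross-sectional area A = πD²/4 = π(0.0985)²/4 = 0.00762 m²; mean velocity V = Q/A = 0.000559/0.00762 = 0.07336 m/s.
Reynolds number Re = ρVD/μ = 988 · 0.07336 · 0.0985 / 0.000907 = 7871.
Re > 4000 → turbulent. Relative roughness ε/D = 3.2e-05/0.0985 = 0.000325. Haaland: 1/√f = -1.8 log₁₀[(0.000325/3.7)^1.11 + 6.9/7871] = -1.8 log₁₀[3.14e-05 + 0.000877] = 5.475, so f = 0.03336.
Total minor-loss coefficient ΣK = 4·0.39 = 1.56.
ΔP = [f·L/D + ΣK]·(ρV²/2) = [0.03336·437/0.0985 + 1.56]·(988·0.07336²/2) = [148 + 1.56]·2.658 = 397.6 Pa.
Head loss h_f = ΔP/(ρg) = 397.6/(988·9.81) = 0.0410 m.

h_f ≈ 0.0410 m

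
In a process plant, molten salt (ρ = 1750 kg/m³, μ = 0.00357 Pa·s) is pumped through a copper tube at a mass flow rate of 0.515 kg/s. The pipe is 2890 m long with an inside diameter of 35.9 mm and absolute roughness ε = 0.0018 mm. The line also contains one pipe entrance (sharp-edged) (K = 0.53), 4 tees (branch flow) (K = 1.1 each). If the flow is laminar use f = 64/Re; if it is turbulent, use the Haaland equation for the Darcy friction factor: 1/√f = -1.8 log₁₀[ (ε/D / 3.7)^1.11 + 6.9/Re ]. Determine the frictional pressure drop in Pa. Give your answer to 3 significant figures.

ΔP ≈ 224000 Pa

A = πD²/4 = π(0.0359)²/4 = 0.001012 m²; mean velocity V = ṁ/(ρA) = 0.515/(1750 · 0.001012) = 0.2907 m/s.
Reynolds number Re = ρVD/μ = 1750 · 0.2907 · 0.0359 / 0.00357 = 5116.
Re > 4000 → turbulent. Relative roughness ε/D = 1.8e-06/0.0359 = 5.01e-05. Haaland: 1/√f = -1.8 log₁₀[(5.01e-05/3.7)^1.11 + 6.9/5116] = -1.8 log₁₀[3.95e-06 + 0.00135] = 5.164, so f = 0.0375.
Total minor-loss coefficient ΣK = 1·0.53 + 4·1.1 = 4.93.
ΔP = [f·L/D + ΣK]·(ρV²/2) = [0.0375·2890/0.0359 + 4.93]·(1750·0.2907²/2) = [3019 + 4.93]·73.96 = 2.236e+05 Pa.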